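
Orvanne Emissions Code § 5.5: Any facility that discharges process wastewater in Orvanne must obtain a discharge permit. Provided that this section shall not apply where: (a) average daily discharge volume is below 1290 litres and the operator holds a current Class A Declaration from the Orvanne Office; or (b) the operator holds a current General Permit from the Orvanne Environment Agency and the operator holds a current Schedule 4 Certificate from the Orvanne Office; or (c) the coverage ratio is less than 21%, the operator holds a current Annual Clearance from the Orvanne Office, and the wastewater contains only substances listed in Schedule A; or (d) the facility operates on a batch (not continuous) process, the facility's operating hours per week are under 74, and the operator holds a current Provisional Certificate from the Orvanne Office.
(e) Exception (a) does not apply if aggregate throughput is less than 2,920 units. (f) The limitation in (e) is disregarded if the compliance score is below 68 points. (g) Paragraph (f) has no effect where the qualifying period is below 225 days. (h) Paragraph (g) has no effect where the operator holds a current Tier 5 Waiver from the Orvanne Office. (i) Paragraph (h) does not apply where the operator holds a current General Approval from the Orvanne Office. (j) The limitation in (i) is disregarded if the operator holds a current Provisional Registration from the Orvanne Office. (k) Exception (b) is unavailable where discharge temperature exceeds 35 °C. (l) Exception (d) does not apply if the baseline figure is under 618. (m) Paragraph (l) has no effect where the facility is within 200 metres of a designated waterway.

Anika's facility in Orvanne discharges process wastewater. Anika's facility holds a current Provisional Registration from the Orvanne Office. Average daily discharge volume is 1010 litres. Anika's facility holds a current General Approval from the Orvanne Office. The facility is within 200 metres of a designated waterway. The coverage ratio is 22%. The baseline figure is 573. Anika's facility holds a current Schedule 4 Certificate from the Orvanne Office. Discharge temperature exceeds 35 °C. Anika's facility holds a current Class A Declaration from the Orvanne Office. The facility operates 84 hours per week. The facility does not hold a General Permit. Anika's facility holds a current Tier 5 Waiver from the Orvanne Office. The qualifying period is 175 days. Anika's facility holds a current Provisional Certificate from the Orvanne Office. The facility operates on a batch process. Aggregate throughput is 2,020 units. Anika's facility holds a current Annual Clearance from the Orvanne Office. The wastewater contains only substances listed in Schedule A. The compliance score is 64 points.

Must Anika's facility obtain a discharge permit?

No — exception (a) applies; Anika's facility is not required to obtain a discharge permit.

Exception (a) is satisfied on its face — average daily discharge volume is 1010 litres, below the 1290 litres limit; a current Class A Declaration is held. As to paragraphs (e)–(j): (e) would limit (a) — aggregate throughput is 2,020 units, less than the 2,920 units limit — but (f) sets (e) aside: (f) operates against (e): the compliance score is 64 points, below the 68 points limit. (g) is engaged (the qualifying period is 175 days, below the 225 days limit), but is set aside by (h): (h) operates against (g): a current Tier 5 Waiver is held. (i) applies (a current General Approval is held), but yields to (j): (j) operates against (i): a current Provisional Registration is held. Exception (a) stands.
Exception (b) requires that the operator holds a current General Permit from the Orvanne Environment Agency; but no General Permit is held, so (b) is unavailable.
Exception (c) fails — the coverage ratio is 22%, not less than 21%.
Exception (d) requires that the facility's operating hours per week are under 74; but the facility's operating hours per week are 84, not under 74, so (d) is unavailable.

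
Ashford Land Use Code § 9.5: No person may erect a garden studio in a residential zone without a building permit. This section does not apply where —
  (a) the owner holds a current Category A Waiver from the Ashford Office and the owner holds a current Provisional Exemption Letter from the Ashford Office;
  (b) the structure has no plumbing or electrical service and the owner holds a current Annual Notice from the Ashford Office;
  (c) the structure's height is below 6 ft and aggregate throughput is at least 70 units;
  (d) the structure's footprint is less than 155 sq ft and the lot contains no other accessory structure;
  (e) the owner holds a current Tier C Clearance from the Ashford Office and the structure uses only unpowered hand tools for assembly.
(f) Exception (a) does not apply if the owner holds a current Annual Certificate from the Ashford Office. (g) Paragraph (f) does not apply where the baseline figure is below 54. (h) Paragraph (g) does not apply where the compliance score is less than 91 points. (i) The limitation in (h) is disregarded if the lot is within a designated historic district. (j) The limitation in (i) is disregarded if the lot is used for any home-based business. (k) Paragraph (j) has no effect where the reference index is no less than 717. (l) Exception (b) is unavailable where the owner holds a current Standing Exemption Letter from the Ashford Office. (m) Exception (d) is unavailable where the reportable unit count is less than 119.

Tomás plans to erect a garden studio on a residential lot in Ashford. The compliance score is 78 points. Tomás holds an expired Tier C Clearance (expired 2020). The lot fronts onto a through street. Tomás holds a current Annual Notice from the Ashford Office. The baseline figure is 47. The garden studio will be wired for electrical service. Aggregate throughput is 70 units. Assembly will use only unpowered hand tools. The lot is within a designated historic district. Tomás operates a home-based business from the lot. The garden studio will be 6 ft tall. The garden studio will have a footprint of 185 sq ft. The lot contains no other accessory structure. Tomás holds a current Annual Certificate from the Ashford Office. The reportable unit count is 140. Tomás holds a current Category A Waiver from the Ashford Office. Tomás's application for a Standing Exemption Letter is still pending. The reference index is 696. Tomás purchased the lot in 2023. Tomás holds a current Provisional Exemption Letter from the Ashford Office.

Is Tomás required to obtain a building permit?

Exception (a): a current Category A Waiver is held; a current Provisional Exemption Letter is held — every condition holds. But applying paragraphs (f)–(k): (f) operates against (a): a current Annual Certificate is held. (g) would limit (f) — the baseline figure is 47, below the 54 limit — but (h) sets (g) aside: (h) operates against (g): the compliance score is 78 points, less than the 91 points limit. (i) is triggered (the lot is in a historic district), but is overridden by (j): (j) operates — a home-based business operates on the lot. (k), which would lift (j), is not engaged — the reference index is 696, short of 717. (a) is therefore removed.
Exception (b) fails — electrical service is planned.
Exception (c) requires that the structure's height is below 6 ft; but the structure's height is 6 ft, not below 6 ft, so (c) is unavailable.
Exception (d) requires that the structure's footprint is less than 155 sq ft; but the structure's footprint is 185 sq ft, not less than 155 sq ft, so (d) is unavailable.
Exception (e) requires that the owner holds a current Tier C Clearance from the Ashford Office; but there is no Tier C Clearance in force, so (e) is unavailable.
No exception displaces § 9.5.

Yes — Tomás must obtain a building permit.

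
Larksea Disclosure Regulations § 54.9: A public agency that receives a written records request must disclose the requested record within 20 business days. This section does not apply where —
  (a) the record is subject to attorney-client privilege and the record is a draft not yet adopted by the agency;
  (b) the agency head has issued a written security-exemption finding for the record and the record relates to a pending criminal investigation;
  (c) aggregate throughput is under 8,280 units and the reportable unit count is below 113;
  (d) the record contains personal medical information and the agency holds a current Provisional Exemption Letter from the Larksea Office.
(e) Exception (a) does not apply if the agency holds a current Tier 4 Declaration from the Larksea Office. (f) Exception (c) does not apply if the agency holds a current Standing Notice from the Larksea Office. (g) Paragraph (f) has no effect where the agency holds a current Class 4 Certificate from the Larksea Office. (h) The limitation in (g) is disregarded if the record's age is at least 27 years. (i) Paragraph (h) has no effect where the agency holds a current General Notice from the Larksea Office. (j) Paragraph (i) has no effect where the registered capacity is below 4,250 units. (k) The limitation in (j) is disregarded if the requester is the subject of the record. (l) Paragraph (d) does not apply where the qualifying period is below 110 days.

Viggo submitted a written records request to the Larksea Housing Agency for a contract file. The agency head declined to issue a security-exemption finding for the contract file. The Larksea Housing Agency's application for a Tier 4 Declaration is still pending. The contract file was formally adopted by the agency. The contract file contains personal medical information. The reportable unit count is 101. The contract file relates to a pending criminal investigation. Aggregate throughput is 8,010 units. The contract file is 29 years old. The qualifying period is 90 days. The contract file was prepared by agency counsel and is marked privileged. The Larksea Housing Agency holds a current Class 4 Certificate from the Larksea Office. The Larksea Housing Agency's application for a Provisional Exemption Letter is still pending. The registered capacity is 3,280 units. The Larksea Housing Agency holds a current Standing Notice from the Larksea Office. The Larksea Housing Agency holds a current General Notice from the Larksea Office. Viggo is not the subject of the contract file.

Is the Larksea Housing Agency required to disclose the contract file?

Yes — the Larksea Housing Agency must disclose the contract file.

Exception (a) requires that the record is a draft not yet adopted by the agency; but the contract file has been formally adopted, so (a) is unavailable.
Exception (b) fails — the agency head declined to issue a security-exemption finding.
All of (c)'s requirements are met (aggregate throughput is 8,010 units, under the 8,280 units limit; the reportable unit count is 101, below the 113 limit). Turning to paragraphs (f)–(k): (f) is triggered — a current Standing Notice is held. (g) is engaged (a current Class 4 Certificate is held), but is set aside by (h): (h) applies — the record's age is 29 years, meeting the 27 years threshold. (i) would limit (h) — a current General Notice is held — but (j) sets (i) aside: (j) applies — the registered capacity is 3,280 units, below the 4,250 units limit. (k) is not engaged (Viggo is not the subject of the contract file), so (j) stands. Exception (c) does not apply.
Exception (d) fails — no current Provisional Exemption Letter is held.
Every exception is unavailable, so the rule governs.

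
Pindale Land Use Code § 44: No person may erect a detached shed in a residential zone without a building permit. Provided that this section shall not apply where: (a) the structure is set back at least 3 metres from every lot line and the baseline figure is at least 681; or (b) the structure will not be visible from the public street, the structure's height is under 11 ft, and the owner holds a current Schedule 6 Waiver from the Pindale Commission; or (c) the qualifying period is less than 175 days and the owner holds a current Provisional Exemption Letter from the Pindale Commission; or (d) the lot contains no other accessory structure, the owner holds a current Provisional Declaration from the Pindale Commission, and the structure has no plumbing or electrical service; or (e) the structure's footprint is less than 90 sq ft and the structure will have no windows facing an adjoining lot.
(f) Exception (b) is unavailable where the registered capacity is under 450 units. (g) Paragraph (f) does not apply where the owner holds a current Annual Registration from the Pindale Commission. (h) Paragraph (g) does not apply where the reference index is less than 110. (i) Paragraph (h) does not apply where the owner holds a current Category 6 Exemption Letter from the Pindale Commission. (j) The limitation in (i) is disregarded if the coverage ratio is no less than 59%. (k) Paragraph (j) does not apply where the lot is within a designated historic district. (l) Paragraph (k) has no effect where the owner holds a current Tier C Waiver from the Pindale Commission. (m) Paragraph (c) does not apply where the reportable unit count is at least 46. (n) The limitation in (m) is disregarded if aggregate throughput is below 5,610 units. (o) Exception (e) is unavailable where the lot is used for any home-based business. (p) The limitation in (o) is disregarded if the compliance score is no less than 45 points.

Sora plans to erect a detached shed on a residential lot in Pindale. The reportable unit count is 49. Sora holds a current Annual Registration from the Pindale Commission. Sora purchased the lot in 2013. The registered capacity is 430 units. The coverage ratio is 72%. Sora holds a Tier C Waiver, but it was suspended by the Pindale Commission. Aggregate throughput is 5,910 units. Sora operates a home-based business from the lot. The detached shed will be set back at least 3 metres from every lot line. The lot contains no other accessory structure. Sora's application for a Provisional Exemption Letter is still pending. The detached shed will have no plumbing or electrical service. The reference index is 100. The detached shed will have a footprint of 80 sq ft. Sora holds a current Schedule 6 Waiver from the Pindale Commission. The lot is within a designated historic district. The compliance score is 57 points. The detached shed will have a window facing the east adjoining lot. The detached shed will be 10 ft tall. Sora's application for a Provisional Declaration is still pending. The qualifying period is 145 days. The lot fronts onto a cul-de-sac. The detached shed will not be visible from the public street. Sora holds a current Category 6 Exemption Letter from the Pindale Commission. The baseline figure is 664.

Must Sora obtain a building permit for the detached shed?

Exception (a) requires that the baseline figure is at least 681; but the baseline figure is 664, short of 681, so (a) is unavailable.
Exception (b): the structure will not be visible from the street; the structure's height is 10 ft, under the 11 ft limit; a current Schedule 6 Waiver is held — every condition holds. Considering the limiting provisions: (f) would limit (b) — the registered capacity is 430 units, under the 450 units limit — but (g) sets (f) aside: (g) operates against (f): a current Annual Registration is held. (h) operates (the reference index is 100, less than the 110 limit), but is displaced by (i): (i) operates — a current Category 6 Exemption Letter is held. (j) is engaged (the coverage ratio is 72%, meeting the 59% threshold), but is itself disapplied by (k): (k) operates against (j): the lot is in a historic district. (l), which would lift (k), is inapplicable — there is no Tier C Waiver in force. So (b) applies.
Exception (c) fails — the Provisional Exemption Letter is not current.
Exception (d) does not apply: there is no Provisional Declaration in force.
Exception (e) fails — a window faces an adjoining lot.

No — exception (b) applies; Sora does not need a building permit.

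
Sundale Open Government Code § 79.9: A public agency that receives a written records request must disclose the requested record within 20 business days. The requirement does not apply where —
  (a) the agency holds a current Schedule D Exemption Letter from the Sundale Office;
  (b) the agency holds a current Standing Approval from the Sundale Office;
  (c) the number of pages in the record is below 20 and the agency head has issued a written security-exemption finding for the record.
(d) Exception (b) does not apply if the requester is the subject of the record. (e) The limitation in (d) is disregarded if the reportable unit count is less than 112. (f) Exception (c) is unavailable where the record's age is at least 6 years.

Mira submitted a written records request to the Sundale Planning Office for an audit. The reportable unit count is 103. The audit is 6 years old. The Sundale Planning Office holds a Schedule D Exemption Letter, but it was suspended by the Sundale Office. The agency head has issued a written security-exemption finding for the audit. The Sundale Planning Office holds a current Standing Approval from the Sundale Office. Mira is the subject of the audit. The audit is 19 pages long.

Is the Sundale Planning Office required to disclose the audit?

No — exception (b) applies; the Sundale Planning Office is not required to disclose the audit.

Exception (a) fails — there is no Schedule D Exemption Letter in force.
Exception (b): a current Standing Approval is held — every condition holds. Under paragraphs (d)–(e): (d) would limit (b) — Mira is the subject of the audit — but (e) sets (d) aside: (e) operates against (d): the reportable unit count is 103, less than the 112 limit. So (b) applies.
All of (c)'s requirements are met (the number of pages in the record is 19, below the 20 limit; a written security-exemption finding has been issued). But: (f) operates against (c): the record's age is 6 years, meeting the 6 years threshold. (c) is therefore removed.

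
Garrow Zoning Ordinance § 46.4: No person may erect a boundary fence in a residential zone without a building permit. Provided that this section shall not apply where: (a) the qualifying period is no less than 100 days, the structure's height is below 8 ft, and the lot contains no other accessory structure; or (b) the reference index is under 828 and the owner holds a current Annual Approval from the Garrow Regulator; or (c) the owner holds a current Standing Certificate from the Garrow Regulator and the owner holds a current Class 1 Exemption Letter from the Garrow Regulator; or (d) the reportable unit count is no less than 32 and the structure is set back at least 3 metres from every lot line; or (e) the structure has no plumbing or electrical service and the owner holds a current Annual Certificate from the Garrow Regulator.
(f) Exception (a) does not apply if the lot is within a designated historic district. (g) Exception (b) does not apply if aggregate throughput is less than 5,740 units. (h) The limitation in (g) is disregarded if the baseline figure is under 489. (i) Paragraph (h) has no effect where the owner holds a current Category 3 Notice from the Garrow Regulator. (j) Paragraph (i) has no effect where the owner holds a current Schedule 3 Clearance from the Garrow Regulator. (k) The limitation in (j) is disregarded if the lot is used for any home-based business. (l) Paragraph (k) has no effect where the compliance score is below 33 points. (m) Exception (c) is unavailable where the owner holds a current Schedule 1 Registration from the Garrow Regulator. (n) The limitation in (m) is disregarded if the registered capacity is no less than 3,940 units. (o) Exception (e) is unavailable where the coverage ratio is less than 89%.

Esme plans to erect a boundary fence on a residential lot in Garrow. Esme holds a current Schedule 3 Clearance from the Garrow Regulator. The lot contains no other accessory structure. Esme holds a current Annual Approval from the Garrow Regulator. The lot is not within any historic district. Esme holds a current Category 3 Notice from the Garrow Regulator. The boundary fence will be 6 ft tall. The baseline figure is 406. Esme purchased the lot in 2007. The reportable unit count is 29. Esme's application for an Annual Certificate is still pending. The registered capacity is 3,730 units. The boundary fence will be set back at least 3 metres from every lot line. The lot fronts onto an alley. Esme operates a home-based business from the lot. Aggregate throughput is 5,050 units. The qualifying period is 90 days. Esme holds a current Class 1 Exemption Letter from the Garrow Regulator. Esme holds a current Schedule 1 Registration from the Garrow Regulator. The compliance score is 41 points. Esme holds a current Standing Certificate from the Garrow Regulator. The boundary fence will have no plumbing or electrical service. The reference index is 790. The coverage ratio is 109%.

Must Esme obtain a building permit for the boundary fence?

Yes — Esme must obtain a building permit.

Exception (a) requires that the qualifying period is no less than 100 days; but the qualifying period is 90 days, short of 100 days, so (a) is unavailable.
Exception (b): the reference index is 790, under the 828 limit; a current Annual Approval is held — every condition holds. Turning to paragraphs (g)–(l): (g) is triggered — aggregate throughput is 5,050 units, less than the 5,740 units limit. (h) operates (the baseline figure is 406, under the 489 limit), but yields to (i): (i) is triggered — a current Category 3 Notice is held. (j) operates (a current Schedule 3 Clearance is held), but is displaced by (k): (k) is engaged — a home-based business operates on the lot. (l) is not engaged (the compliance score is 41 points, not below 33 points), so (k) stands. Exception (b) does not apply.
Exception (c) is satisfied on its face — a current Standing Certificate is held; a current Class 1 Exemption Letter is held. But applying paragraphs (m)–(n): (m) is engaged — a current Schedule 1 Registration is held. (n), which would lift (m), is not engaged — the registered capacity is 3,730 units, short of 3,940 units. Exception (c) does not apply.
Exception (d) does not apply: the reportable unit count is 29, short of 32.
Exception (e) fails — the Annual Certificate is not current.
No exception is made out. Esme falls within the general rule.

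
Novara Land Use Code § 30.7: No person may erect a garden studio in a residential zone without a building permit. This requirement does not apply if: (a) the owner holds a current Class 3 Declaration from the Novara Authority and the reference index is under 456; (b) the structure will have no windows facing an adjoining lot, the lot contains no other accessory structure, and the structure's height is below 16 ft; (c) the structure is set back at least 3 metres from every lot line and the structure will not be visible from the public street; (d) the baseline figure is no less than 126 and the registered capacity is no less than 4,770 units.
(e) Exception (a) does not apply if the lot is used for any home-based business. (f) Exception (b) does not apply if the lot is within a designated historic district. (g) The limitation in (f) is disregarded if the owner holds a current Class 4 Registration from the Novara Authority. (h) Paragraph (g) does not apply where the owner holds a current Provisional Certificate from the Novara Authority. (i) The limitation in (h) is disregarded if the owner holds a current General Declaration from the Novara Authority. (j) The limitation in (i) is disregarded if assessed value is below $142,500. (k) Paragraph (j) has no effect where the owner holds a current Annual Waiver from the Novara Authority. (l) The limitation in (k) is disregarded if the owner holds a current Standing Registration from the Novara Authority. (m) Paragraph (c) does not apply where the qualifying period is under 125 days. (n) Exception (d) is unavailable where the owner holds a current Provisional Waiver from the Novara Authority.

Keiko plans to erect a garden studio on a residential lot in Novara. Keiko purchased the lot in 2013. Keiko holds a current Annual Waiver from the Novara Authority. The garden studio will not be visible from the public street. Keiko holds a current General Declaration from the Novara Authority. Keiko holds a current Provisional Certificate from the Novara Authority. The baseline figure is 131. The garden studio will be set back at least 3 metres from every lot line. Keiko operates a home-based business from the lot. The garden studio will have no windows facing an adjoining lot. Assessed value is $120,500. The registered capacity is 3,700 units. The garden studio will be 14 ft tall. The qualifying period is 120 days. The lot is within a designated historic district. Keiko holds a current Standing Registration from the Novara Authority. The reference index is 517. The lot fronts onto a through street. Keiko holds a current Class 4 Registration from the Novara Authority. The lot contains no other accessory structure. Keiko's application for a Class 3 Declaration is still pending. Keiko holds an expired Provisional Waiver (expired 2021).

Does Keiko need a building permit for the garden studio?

Yes — Keiko must obtain a building permit.

Exception (a) requires that the owner holds a current Class 3 Declaration from the Novara Authority; but no current Class 3 Declaration is held, so (a) is unavailable.
Exception (b) is satisfied on its face — no windows face an adjoining lot; the lot has no other accessory structure; the structure's height is 14 ft, below the 16 ft limit. But: (f) operates against (b): the lot is in a historic district. (g) is triggered (a current Class 4 Registration is held), but is overridden by (h): (h) applies — a current Provisional Certificate is held. (i) is triggered (a current General Declaration is held), but is displaced by (j): (j) operates against (i): assessed value is $120,500, below the $142,500 limit. (k) is triggered (a current Annual Waiver is held), but is set aside by (l): (l) operates against (k): a current Standing Registration is held. So (b) is unavailable.
Exception (c): the setback is at least 3 m on every side; the structure will not be visible from the street — every condition holds. But: (m) operates against (c): the qualifying period is 120 days, under the 125 days limit. (c) is therefore removed.
Exception (d) fails — the registered capacity is 3,700 units, short of 4,770 units.
None of the exceptions is available; § 30.7 applies in full.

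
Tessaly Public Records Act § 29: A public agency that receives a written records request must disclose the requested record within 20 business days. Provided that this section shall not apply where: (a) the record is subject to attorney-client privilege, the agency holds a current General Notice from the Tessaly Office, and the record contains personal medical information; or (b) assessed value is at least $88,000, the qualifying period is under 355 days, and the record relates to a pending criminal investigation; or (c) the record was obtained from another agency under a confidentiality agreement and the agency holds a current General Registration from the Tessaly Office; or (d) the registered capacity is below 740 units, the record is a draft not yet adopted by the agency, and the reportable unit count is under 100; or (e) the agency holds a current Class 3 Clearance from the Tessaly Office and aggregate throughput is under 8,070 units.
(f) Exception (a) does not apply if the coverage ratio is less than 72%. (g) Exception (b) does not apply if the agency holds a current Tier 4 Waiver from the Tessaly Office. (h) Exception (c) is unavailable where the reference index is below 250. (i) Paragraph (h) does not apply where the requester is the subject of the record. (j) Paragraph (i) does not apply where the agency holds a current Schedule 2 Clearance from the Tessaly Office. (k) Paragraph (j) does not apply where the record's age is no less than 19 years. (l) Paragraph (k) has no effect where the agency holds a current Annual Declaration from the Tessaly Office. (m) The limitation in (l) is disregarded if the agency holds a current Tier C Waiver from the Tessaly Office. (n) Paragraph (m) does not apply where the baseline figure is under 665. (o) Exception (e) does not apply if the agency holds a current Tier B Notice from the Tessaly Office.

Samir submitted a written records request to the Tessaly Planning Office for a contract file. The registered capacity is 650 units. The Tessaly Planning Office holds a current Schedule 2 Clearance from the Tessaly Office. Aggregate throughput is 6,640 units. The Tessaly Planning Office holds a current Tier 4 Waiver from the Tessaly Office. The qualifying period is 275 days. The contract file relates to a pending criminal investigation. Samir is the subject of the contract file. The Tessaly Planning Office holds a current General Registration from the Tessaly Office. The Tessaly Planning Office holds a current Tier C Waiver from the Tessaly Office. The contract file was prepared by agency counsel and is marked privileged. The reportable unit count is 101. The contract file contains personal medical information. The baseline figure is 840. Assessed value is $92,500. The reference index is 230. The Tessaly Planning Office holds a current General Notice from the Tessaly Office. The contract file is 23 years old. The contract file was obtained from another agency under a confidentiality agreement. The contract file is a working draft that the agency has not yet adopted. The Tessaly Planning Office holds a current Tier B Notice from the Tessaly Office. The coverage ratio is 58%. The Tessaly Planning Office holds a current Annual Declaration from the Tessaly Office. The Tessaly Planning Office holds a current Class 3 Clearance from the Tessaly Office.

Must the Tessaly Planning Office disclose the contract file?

Exception (a): the contract file is privileged; a current General Notice is held; the contract file contains personal medical information — every condition holds. However, paragraph (f) must be considered: (f) operates against (a): the coverage ratio is 58%, less than the 72% limit. (a) is therefore removed.
Exception (b): assessed value is $92,500, meeting the $88,000 threshold; the qualifying period is 275 days, under the 355 days limit; the contract file relates to a pending investigation — every condition holds. But: (g) applies — a current Tier 4 Waiver is held. (b) is therefore removed.
All of (c)'s requirements are met (the contract file was obtained under a confidentiality agreement; a current General Registration is held). Under paragraphs (h)–(n): (h) would limit (c) — the reference index is 230, below the 250 limit — but (i) sets (h) aside: (i) operates against (h): Samir is the subject of the contract file. (j) would limit (i) — a current Schedule 2 Clearance is held — but (k) sets (j) aside: (k) applies — the record's age is 23 years, meeting the 19 years threshold. (l) is engaged (a current Annual Declaration is held), but yields to (m): (m) operates against (l): a current Tier C Waiver is held. (n) is not triggered (the baseline figure is 840, not under 665), so (m) stands. (c) remains available.
Exception (d) does not apply: the reportable unit count is 101, not under 100.
Exception (e): a current Class 3 Clearance is held; aggregate throughput is 6,640 units, under the 8,070 units limit — every condition holds. But applying paragraph (o): (o) is triggered — a current Tier B Notice is held. So (e) is unavailable.

No — exception (c) applies; the Tessaly Planning Office is not required to disclose the contract file.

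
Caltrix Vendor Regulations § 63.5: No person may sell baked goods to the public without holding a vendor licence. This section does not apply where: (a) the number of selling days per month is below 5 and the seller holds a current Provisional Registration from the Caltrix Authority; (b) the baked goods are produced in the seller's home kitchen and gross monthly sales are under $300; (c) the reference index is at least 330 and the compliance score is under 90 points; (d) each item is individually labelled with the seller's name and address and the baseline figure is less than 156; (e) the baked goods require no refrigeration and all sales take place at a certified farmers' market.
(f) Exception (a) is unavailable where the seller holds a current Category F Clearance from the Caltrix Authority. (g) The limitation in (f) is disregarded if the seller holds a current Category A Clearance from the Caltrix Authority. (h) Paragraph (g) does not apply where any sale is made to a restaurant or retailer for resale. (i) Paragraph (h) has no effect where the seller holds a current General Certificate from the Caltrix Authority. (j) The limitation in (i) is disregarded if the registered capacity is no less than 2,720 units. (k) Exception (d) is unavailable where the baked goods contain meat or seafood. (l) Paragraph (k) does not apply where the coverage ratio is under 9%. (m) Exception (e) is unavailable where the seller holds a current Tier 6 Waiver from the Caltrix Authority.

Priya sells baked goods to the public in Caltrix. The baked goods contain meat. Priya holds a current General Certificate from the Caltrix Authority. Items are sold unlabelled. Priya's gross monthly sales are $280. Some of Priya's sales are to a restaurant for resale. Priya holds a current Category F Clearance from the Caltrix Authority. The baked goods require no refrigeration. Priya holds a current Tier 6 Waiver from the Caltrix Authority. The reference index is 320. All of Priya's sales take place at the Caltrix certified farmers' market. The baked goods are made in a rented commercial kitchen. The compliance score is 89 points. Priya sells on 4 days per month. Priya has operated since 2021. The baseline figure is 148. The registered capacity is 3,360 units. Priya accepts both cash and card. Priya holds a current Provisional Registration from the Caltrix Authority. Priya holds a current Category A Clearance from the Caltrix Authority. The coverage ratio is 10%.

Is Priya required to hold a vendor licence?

Exception (a) is satisfied on its face — the number of selling days per month is 4, below the 5 limit; a current Provisional Registration is held. But: (f) is engaged — a current Category F Clearance is held. (g) is triggered (a current Category A Clearance is held), but is overridden by (h): (h) operates against (g): some sales are to a restaurant for resale. (i) would limit (h) — a current General Certificate is held — but (j) sets (i) aside: (j) is engaged — the registered capacity is 3,360 units, meeting the 2,720 units threshold. So (a) is unavailable.
Exception (b) fails — the baked goods are made in a commercial kitchen, not a home kitchen.
Exception (c) fails — the reference index is 320, short of 330.
Exception (d) does not apply: items are sold unlabelled.
Exception (e): the baked goods are shelf-stable; all sales are at a certified farmers' market — every condition holds. Turning to paragraph (m): (m) operates against (e): a current Tier 6 Waiver is held. (e) is therefore removed.
No exception is made out. Priya falls within the general rule.

Yes — Priya must hold a vendor licence.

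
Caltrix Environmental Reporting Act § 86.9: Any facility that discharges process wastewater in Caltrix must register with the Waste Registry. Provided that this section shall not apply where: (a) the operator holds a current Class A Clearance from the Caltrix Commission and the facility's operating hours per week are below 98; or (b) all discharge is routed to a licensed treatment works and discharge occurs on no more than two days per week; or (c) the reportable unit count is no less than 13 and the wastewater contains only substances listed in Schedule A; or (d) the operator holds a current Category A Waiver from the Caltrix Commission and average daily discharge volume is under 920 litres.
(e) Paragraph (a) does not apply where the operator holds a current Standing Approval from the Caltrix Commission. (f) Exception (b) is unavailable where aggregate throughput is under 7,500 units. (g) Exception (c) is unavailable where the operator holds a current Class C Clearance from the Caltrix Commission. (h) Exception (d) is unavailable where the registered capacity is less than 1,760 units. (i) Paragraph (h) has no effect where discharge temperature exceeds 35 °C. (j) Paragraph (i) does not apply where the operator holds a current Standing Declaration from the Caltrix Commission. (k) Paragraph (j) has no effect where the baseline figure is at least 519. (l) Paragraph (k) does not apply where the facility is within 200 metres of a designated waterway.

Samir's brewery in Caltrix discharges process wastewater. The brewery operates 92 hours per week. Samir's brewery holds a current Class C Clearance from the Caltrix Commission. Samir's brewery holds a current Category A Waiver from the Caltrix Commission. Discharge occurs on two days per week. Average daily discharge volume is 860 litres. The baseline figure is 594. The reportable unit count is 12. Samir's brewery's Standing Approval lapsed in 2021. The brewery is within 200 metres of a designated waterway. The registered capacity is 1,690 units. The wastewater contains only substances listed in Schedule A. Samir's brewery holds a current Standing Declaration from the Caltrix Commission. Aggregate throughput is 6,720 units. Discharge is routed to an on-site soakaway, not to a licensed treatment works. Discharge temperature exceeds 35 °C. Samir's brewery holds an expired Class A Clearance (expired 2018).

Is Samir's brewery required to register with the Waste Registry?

Yes — Samir's brewery must register with the Waste Registry.

Exception (a) requires that the operator holds a current Class A Clearance from the Caltrix Commission; but there is no Class A Clearance in force, so (a) is unavailable.
Exception (b) does not apply: discharge is not routed to a licensed treatment works.
Exception (c) does not apply: the reportable unit count is 12, short of 13.
Exception (d) is satisfied on its face — a current Category A Waiver is held; average daily discharge volume is 860 litres, under the 920 litres limit. However, paragraphs (h)–(l) must be considered: (h) is engaged — the registered capacity is 1,690 units, less than the 1,760 units limit. (i) is triggered (discharge temperature exceeds 35 °C), but is displaced by (j): (j) is engaged — a current Standing Declaration is held. (k) operates (the baseline figure is 594, meeting the 519 threshold), but yields to (l): (l) operates against (k): the brewery is within 200 m of a designated waterway. (d) is therefore removed.
No exception applies. The general rule governs.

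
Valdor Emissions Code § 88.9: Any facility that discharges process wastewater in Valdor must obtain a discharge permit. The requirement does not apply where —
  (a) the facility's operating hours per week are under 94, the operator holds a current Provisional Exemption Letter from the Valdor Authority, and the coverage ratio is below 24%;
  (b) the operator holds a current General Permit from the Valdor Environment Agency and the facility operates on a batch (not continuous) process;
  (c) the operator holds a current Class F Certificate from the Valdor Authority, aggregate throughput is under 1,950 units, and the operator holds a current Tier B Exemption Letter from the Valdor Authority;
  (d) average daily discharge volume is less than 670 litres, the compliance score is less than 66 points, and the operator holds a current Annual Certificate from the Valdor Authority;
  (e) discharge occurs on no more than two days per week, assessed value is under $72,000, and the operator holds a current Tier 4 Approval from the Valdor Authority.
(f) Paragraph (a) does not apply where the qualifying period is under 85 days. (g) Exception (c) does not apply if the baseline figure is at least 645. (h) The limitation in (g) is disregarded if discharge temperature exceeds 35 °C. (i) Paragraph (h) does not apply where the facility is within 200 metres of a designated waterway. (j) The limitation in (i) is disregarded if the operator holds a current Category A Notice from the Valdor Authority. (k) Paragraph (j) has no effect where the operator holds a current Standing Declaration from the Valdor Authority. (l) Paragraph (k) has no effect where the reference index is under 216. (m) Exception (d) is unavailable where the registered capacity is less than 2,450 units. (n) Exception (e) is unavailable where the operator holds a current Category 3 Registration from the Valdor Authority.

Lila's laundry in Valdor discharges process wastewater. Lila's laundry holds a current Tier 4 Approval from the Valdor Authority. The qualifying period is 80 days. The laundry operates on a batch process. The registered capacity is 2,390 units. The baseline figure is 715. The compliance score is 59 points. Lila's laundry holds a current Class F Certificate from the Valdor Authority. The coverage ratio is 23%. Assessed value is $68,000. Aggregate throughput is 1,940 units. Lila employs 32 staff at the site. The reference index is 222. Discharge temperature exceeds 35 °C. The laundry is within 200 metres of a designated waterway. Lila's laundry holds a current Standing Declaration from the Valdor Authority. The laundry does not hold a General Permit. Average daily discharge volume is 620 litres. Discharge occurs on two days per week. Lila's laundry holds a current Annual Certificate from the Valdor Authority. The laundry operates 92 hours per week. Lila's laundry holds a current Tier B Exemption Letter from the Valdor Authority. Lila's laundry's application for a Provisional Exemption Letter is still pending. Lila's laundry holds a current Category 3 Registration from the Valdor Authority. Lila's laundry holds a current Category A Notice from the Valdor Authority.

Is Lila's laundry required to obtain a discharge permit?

Exception (a) requires that the operator holds a current Provisional Exemption Letter from the Valdor Authority; but no current Provisional Exemption Letter is held, so (a) is unavailable.
Exception (b) fails — no General Permit is held.
Exception (c) is satisfied on its face — a current Class F Certificate is held; aggregate throughput is 1,940 units, under the 1,950 units limit; a current Tier B Exemption Letter is held. But: (g) operates — the baseline figure is 715, meeting the 645 threshold. (h) would limit (g) — discharge temperature exceeds 35 °C — but (i) sets (h) aside: (i) operates against (h): the laundry is within 200 m of a designated waterway. (j) applies (a current Category A Notice is held), but is overridden by (k): (k) operates — a current Standing Declaration is held. (l) is not engaged (the reference index is 222, not under 216), so (k) stands. Exception (c) does not apply.
Exception (d): average daily discharge volume is 620 litres, less than the 670 litres limit; the compliance score is 59 points, less than the 66 points limit; a current Annual Certificate is held — every condition holds. Turning to paragraph (m): (m) operates against (d): the registered capacity is 2,390 units, less than the 2,450 units limit. (d) is therefore removed.
Exception (e)'s conditions are all satisfied: discharge occurs on no more than two days per week; assessed value is $68,000, under the $72,000 limit; a current Tier 4 Approval is held. However, paragraph (n) must be considered: (n) applies — a current Category 3 Registration is held. So (e) is unavailable.
No exception is made out. Lila's laundry falls within the general rule.

Yes — Lila's laundry must obtain a discharge permit.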